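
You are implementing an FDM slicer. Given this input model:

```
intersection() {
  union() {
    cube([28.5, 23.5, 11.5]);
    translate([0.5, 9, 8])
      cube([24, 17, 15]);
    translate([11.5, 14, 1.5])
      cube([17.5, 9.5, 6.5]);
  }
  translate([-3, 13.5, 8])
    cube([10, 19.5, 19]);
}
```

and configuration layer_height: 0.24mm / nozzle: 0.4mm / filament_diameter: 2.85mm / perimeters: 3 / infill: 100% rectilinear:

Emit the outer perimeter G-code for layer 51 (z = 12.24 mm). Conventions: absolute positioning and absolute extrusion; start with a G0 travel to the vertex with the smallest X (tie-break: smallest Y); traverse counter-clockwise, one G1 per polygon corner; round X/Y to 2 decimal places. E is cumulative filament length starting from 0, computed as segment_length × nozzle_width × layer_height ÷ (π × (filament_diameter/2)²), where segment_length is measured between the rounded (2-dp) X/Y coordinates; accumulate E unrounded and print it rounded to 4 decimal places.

At z = 12.24 mm: the cube does not reach this height (z outside [0, 11.5]); the 24×17 cube at (0.5, 9) contributes its full rectangle; the cube at (11.5, 14) does not reach this height (z outside [1.5, 8]); Combining (union): only the 24×17 cube at (0.5, 9) is present, so the union is just that shape — 1 connected region; the cube at (-3, 13.5) (footprint 10×19.5) is included at this height; After intersecting: the 10×19.5 cube at (-3, 13.5) partially overlaps that combined region; clipping to the common part keeps 81.25 mm² — 1 connected region. The outline is a single polygon with 4 vertices. Extrusion per mm of travel: 0.4 × 0.24 / (π × 1.425²) = 0.015048. Accumulating E over each segment gives final E = 0.5718.

G0 X0.50 Y13.50 Z12.24
G1 X7.00 Y13.50 E0.0978
G1 X7.00 Y26.00 E0.2859
G1 X0.50 Y26.00 E0.3837
G1 X0.50 Y13.50 E0.5718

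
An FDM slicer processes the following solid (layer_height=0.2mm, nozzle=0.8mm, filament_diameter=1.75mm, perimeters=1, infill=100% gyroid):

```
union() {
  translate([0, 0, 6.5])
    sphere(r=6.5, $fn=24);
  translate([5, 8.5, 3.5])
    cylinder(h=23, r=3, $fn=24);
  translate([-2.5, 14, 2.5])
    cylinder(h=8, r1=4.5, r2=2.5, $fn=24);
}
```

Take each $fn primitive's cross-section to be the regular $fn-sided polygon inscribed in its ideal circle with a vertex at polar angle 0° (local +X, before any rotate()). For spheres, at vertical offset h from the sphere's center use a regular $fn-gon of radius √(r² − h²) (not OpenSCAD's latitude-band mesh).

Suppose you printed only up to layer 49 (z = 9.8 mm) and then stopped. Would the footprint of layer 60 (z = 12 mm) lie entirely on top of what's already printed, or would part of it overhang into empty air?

entirely on top

Compare the two slices. At z = 9.8: the sphere: section is a regular 24-gon, circumradius = √(r²−h²) = √(6.5²−3.3²) = 5.600 (area = (24/2)·5.600²·sin(360°/24) = 97.40 mm²); the cylinder at (5, 8.5): section is a regular 24-gon, circumradius r=3 (area = (24/2)·3.000²·sin(360°/24) = 27.95 mm²); the cone at (-2.5, 14) contributes a regular 24-gon of circumradius 2.675 (interpolated between r1=4.5 and r2=2.5 at t=0.913) (area = (24/2)·2.675²·sin(360°/24) = 22.22 mm²); Taking the union: the 3 present regions are separate (no shared area or edge), so areas and boundary lengths simply add and each stays a separate island — area = 147.58 mm². At z = 12: the sphere: section is a regular 24-gon, circumradius = √(r²−h²) = √(6.5²−5.5²) = 3.464 (area = (24/2)·3.464²·sin(360°/24) = 37.27 mm²); the r=3 cylinder at (5, 8.5) contributes a regular 24-gon of circumradius 3 (area = (24/2)·3.000²·sin(360°/24) = 27.95 mm²); the cone at (-2.5, 14) is not intersected at this z (z outside [2.5, 10.5]); Merging all regions: the 2 present regions are separate (no shared area or edge), so areas and boundary lengths simply add and each stays a separate island — area = 65.22 mm². Checking containment: the cross-section at z = 12 is a subset of the cross-section at z = 9.8.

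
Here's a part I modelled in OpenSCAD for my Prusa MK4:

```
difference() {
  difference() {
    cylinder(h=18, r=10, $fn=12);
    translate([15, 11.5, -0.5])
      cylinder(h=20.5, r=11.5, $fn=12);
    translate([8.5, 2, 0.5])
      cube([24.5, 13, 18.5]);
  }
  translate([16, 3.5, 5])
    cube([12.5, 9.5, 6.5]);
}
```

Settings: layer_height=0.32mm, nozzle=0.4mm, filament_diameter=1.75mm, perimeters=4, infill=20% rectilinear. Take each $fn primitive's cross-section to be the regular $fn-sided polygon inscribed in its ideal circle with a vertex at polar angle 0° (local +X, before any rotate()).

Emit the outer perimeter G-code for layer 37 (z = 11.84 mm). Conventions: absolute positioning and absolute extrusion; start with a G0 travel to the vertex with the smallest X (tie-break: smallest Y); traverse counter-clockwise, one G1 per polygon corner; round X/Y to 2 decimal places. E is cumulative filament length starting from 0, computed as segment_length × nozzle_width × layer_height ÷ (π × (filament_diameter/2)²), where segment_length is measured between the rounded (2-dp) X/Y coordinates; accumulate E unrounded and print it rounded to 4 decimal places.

G0 X-10.00 Y0.00 Z11.84
G1 X-8.66 Y-5.00 E0.2755
G1 X-5.00 Y-8.66 E0.5509
G1 X0.00 Y-10.00 E0.8264
G1 X5.00 Y-8.66 E1.1019
G1 X8.66 Y-5.00 E1.3773
G1 X10.00 Y0.00 E1.6528
G1 X9.61 Y1.44 E1.7322
G1 X9.25 Y1.54 E1.7521
G1 X8.79 Y2.00 E1.7867
G1 X8.50 Y2.00 E1.8021
G1 X8.50 Y2.29 E1.8175
G1 X5.04 Y5.75 E2.0779
G1 X4.20 Y8.87 E2.2499
G1 X0.00 Y10.00 E2.4813
G1 X-5.00 Y8.66 E2.7568
G1 X-8.66 Y5.00 E3.0323
G1 X-10.00 Y0.00 E3.3077

At z = 11.84 mm: the r=10 cylinder contributes a regular 12-gon of circumradius 10; the cylinder at (15, 11.5): section is a regular 12-gon, circumradius r=11.5; the cube at (8.5, 2) (footprint 24.5×13) is included at this height; Subtracting the remaining from the first: starting from the r=10 cylinder, the r=11.5 cylinder at (15, 11.5) partially overlaps it — only the 13.04 mm² overlap (of its 396.75 mm²) is removed, clipping the outline; the 24.5×13 cube at (8.5, 2) partially overlaps it — only the 0.04 mm² overlap (of its 318.50 mm²) is removed, clipping the outline — 1 connected region; the cube at (16, 3.5) is not intersected at this z (z outside [5, 11.5]); Taking the first minus the rest: none of the subtracted shapes is present at this height, so the result so far is unchanged — 1 connected region. The outline is a single polygon with 17 vertices. Extrusion per mm of travel: 0.4 × 0.32 / (π × 0.875²) = 0.053216. Accumulating E over each segment gives final E = 3.3077.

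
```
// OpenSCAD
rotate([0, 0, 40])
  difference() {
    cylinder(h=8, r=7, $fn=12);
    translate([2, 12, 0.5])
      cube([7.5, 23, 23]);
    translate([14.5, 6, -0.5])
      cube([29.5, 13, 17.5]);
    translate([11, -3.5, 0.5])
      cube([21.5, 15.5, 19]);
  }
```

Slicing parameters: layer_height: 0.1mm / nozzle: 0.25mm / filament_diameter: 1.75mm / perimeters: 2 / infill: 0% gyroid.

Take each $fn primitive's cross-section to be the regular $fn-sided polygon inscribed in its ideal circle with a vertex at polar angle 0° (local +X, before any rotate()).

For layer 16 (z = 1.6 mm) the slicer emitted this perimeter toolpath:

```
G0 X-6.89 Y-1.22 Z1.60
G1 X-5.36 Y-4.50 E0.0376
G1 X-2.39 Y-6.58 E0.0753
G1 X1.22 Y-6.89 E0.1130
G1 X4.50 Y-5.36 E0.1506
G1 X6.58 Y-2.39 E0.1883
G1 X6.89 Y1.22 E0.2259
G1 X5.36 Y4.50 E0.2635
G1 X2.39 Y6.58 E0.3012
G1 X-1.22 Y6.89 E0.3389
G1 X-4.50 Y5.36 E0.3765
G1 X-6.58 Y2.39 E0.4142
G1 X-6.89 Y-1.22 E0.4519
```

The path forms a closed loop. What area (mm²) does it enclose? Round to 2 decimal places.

Apply the shoelace formula to the sequence of (X, Y) vertices; enclosed area = 146.95 mm².

146.95 mm²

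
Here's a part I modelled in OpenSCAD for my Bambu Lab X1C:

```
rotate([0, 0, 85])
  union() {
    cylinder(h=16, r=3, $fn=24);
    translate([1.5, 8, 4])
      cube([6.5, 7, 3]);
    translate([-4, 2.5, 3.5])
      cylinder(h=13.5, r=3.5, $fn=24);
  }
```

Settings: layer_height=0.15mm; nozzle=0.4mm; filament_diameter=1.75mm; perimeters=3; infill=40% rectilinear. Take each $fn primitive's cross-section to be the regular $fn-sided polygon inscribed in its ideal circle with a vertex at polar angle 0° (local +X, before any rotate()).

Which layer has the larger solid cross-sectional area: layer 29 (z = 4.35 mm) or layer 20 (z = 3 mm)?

Layer 29 (z = 4.35): the cylinder: section is a regular 24-gon, circumradius r=3 (area = (24/2)·3.000²·sin(360°/24) = 27.95 mm²); the cube at (1.5, 8) (footprint 6.5×7) is included at this height (area 45.50 mm²); the r=3.5 cylinder at (-4, 2.5) gives a regular 24-gon of circumradius 3.5 (constant along its height) (area = (24/2)·3.500²·sin(360°/24) = 38.05 mm²); Combining (union): the regions partially overlap — summed areas 111.50 mm² minus the doubly-counted overlap 5.28 mm² gives 106.22 mm² — area = 106.22 mm²; (whole slice rotated 85° about Z — lengths, areas and connectivity unchanged). So its area = 106.22 mm². Layer 20 (z = 3): the r=3 cylinder contributes a regular 24-gon of circumradius 3 (area = (24/2)·3.000²·sin(360°/24) = 27.95 mm²); the cube at (1.5, 8) is not intersected at this z (z outside [4, 7]); the cylinder at (-4, 2.5) is not intersected at this z (z outside [3.5, 17]); Merging all regions: only the r=3 cylinder is present, so the union is just that shape — area = 27.95 mm²; (whole slice rotated 85° about Z — lengths, areas and connectivity unchanged). So its area = 27.95 mm². Layer 29 is larger (106.22 vs 27.95 mm²).

layer 29 (z = 4.35 mm)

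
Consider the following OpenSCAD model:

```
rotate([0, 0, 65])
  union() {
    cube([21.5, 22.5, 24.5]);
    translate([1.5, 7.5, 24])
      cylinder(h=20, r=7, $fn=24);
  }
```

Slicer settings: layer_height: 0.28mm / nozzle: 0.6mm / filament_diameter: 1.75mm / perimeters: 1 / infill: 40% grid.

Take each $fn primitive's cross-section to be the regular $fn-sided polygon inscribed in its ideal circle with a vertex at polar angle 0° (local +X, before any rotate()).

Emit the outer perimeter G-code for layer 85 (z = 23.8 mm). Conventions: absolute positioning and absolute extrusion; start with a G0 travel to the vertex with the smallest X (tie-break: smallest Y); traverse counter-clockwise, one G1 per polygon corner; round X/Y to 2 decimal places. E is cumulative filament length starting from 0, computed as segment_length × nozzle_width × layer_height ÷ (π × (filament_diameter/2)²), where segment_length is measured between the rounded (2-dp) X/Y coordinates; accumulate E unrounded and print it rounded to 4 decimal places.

G0 X-20.39 Y9.51 Z23.80
G1 X0.00 Y0.00 E1.5715
G1 X9.09 Y19.49 E3.0735
G1 X-11.31 Y28.99 E4.6453
G1 X-20.39 Y9.51 E6.1465

At z = 23.8 mm: the cube is present — its section is the full 21.5×22.5 rectangle; the cylinder at (1.5, 7.5) is absent (z outside [24, 44]); Combining (union): only the 21.5×22.5 cube is present, so the union is just that shape — 1 connected region; (whole slice rotated 65° about Z — lengths, areas and connectivity unchanged). The outline is a single polygon with 4 vertices. Extrusion per mm of travel: 0.6 × 0.28 / (π × 0.875²) = 0.069846. Accumulating E over each segment gives final E = 6.1465.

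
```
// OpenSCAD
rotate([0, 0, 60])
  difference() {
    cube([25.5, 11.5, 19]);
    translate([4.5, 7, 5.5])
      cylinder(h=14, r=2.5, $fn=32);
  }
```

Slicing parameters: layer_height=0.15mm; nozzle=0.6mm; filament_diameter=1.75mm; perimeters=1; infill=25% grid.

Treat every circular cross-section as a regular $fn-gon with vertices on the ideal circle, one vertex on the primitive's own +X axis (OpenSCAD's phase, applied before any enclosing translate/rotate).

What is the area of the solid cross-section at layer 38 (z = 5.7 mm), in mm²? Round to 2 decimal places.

At z = 5.7 mm: the cube (footprint 25.5×11.5) is included at this height (area 293.25 mm²); the r=2.5 cylinder at (4.5, 7) contributes a regular 32-gon of circumradius 2.5 (area = (32/2)·2.500²·sin(360°/32) = 19.51 mm²); After the difference (first − rest): starting from the 25.5×11.5 cube (293.25 mm²), the r=2.5 cylinder at (4.5, 7) lies wholly inside it (removes its full 19.51 mm² and its 15.68 mm outline becomes a hole wall) — area = 273.74 mm²; (rotated 60° about Z; rotation is an isometry so areas/perimeters/island counts are preserved). Overall, the cross-section is one region with 1 hole. Net area = 273.74 mm².

273.74 mm²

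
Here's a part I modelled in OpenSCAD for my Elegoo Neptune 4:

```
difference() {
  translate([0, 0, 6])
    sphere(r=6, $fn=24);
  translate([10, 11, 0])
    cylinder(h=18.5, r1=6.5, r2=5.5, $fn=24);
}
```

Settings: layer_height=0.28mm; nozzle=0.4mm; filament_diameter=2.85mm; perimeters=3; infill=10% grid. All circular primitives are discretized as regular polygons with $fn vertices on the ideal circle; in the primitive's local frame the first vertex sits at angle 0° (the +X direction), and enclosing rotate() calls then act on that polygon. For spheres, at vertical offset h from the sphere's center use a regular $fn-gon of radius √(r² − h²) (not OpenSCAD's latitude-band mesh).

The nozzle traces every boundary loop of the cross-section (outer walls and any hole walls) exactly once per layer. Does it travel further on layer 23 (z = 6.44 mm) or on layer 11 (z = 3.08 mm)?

layer 23 (z = 6.44 mm)

Layer 23 (z = 6.44): the r=6 sphere contributes a regular 24-gon of circumradius √(6²−0.44²) = 5.984 (perimeter = 2·24·5.984·sin(180°/24) = 37.49 mm); the cone at (10, 11) contributes a regular 24-gon of circumradius 6.152 (interpolated between r1=6.5 and r2=5.5 at t=0.348) (perimeter = 2·24·6.152·sin(180°/24) = 38.54 mm); After the difference (first − rest): starting from the r=6 sphere, the cone at (10, 11) misses the remaining region (no effect) — boundary = 37.49 mm. So its perimeter = 37.49 mm. Layer 11 (z = 3.08): the r=6 sphere contributes a regular 24-gon of circumradius √(6²−2.92²) = 5.242 (perimeter = 2·24·5.242·sin(180°/24) = 32.84 mm); the cone at (10, 11): at t=0.166 of its height the radius interpolates to r₁+(r₂−r₁)t = 6.334, giving a regular 24-gon of that circumradius (perimeter = 2·24·6.334·sin(180°/24) = 39.68 mm); After the difference (first − rest): starting from the r=6 sphere, the cone at (10, 11) misses the remaining region (no effect) — boundary = 32.84 mm. So its perimeter = 32.84 mm. Layer 23 is larger (37.49 vs 32.84 mm).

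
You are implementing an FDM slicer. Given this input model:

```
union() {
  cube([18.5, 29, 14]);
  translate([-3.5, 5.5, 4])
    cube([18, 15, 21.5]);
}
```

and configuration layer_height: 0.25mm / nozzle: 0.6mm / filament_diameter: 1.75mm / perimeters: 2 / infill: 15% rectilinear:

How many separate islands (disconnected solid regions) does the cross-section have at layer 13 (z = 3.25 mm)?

1

At z = 3.25 mm: the 18.5×29 cube contributes its full rectangle; the cube at (-3.5, 5.5) is absent (z outside [4, 25.5]); Taking the union: only the 18.5×29 cube is present, so the union is just that shape — 1 connected region. Overall, the cross-section is a single solid region. Island count = 1.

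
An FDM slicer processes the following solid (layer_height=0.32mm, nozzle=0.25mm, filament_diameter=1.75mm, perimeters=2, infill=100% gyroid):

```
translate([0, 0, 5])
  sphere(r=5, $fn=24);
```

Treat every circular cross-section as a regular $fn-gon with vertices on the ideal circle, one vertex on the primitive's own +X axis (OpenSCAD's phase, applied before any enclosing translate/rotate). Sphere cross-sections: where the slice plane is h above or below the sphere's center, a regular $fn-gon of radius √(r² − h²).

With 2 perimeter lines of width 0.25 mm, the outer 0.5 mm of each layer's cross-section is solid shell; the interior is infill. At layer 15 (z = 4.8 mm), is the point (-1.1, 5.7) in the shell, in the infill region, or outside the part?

At z = 4.8 mm: the r=5 sphere contributes a regular 24-gon of circumradius √(5²−0.2²) = 4.996. Overall, the cross-section is a single solid region. The nearest boundary edge runs (0.00, 5.00)→(-1.29, 4.83); distance from the point to it = 0.84 mm. The point is not inside any of the regions above, so it lies outside the cross-section (0.84 mm from the nearest boundary).

outside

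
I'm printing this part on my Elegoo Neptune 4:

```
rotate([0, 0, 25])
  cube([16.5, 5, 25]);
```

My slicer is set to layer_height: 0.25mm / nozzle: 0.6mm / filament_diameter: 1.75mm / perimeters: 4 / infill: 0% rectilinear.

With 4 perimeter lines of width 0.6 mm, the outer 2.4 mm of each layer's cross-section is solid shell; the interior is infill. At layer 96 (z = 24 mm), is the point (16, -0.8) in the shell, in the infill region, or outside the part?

outside

At z = 24 mm: the 16.5×5 cube contributes its full rectangle; (whole slice rotated 25° about Z — lengths, areas and connectivity unchanged). Overall, the cross-section is a single solid region. Undo the 25° rotation: the query point maps to (14.163, -7.487) in the un-rotated model frame. The nearest boundary edge runs (0.00, 0.00)→(16.50, 0.00); distance from the point to it = 7.49 mm. The point is not inside any of the regions above, so it lies outside the cross-section (7.49 mm from the nearest boundary).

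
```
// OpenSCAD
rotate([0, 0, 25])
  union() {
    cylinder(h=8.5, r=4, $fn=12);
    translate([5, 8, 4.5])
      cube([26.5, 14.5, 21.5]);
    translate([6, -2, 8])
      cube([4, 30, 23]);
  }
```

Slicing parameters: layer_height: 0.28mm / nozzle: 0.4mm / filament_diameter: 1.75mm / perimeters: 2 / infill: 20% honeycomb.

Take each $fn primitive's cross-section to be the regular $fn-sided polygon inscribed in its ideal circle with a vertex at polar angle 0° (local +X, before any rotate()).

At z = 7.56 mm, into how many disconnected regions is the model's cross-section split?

2

At z = 7.56 mm: the r=4 cylinder contributes a regular 12-gon of circumradius 4; the cube at (5, 8) (footprint 26.5×14.5) is included at this height; the cube at (6, -2) is not intersected at this z (z outside [8, 31]); Taking the union: the 2 present regions are separate (no shared area or edge), so areas and boundary lengths simply add and each stays a separate island — 2 connected regions; (whole slice rotated 25° about Z — lengths, areas and connectivity unchanged). The result has 2 disconnected regions.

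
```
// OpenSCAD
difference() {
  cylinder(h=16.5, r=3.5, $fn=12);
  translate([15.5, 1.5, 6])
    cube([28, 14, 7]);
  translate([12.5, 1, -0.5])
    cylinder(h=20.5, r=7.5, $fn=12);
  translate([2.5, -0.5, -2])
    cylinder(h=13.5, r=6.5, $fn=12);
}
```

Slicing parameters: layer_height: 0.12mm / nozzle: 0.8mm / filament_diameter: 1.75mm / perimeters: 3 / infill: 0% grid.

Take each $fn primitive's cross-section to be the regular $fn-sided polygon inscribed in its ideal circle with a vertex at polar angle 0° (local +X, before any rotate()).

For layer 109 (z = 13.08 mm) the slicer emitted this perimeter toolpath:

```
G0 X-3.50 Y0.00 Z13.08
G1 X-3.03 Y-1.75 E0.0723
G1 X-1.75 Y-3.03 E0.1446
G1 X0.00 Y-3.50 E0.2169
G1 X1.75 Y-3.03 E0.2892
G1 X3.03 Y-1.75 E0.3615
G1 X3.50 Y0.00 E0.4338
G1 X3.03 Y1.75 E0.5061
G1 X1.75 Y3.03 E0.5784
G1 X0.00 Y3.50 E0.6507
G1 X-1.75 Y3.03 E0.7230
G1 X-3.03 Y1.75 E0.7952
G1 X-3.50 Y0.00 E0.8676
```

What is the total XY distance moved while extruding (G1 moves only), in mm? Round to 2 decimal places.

21.74 mm

Sum the Euclidean lengths of each G1 segment: total = 21.74 mm.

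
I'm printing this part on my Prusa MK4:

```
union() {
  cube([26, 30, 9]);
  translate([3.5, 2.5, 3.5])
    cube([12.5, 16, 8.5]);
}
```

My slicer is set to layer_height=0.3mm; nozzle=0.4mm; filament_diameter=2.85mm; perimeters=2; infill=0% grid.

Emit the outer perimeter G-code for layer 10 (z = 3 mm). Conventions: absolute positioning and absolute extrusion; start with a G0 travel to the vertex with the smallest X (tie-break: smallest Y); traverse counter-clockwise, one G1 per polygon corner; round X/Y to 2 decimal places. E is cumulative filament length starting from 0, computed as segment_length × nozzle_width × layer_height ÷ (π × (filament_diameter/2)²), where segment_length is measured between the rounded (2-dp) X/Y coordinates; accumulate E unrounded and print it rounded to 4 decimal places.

At z = 3 mm: the cube (footprint 26×30) is included at this height; the cube at (3.5, 2.5) does not reach this height (z outside [3.5, 12]); Taking the union: only the 26×30 cube is present, so the union is just that shape — 1 connected region. The outline is a single polygon with 4 vertices. Extrusion per mm of travel: 0.4 × 0.3 / (π × 1.425²) = 0.018811. Accumulating E over each segment gives final E = 2.1068.

G0 X0.00 Y0.00 Z3.00
G1 X26.00 Y0.00 E0.4891
G1 X26.00 Y30.00 E1.0534
G1 X0.00 Y30.00 E1.5425
G1 X0.00 Y0.00 E2.1068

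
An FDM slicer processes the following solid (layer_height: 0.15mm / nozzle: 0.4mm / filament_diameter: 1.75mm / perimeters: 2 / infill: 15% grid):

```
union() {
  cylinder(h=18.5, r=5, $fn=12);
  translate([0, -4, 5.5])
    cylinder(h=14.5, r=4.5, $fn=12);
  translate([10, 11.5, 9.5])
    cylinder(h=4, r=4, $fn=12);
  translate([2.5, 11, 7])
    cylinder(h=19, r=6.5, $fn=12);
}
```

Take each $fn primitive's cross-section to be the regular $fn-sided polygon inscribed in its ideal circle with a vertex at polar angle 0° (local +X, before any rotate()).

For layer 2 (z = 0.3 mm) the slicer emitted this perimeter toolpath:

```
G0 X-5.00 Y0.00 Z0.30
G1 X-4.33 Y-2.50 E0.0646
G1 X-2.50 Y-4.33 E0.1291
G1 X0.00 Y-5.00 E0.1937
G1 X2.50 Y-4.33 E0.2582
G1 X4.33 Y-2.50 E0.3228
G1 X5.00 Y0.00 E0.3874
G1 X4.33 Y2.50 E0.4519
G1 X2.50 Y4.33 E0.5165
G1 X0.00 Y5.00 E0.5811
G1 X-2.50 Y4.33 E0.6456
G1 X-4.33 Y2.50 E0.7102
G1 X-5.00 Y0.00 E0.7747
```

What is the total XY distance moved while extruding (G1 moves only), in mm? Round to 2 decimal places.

31.06 mm

Sum the Euclidean lengths of each G1 segment: total = 31.06 mm.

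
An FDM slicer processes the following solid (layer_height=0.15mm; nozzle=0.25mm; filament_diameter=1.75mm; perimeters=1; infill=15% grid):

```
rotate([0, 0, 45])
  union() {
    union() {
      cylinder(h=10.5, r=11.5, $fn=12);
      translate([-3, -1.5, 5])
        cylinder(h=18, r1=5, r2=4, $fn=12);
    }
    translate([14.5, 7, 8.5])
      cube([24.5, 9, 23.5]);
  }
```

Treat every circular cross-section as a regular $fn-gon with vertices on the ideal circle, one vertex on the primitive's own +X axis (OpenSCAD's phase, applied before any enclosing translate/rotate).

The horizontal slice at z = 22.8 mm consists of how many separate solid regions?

2

At z = 22.8 mm: the cylinder is absent (z outside [0, 10.5]); the cone at (-3, -1.5) (r1=5→r2=4) has section circumradius 4.011 here — a regular 12-gon; Taking the union: only the cone at (-3, -1.5) is present, so the union is just that shape — 1 connected region; the cube at (14.5, 7) is present — its section is the full 24.5×9 rectangle; Combining (union): the 2 present regions are separate (no shared area or edge), so areas and boundary lengths simply add and each stays a separate island — 2 connected regions; (rotated 45° about Z; rotation is an isometry so areas/perimeters/island counts are preserved). The result has 2 disconnected regions.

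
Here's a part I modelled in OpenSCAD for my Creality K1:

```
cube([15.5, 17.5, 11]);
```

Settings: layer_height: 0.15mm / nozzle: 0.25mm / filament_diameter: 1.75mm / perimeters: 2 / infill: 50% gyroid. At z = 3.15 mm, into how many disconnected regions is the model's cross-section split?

At z = 3.15 mm: the cube (footprint 15.5×17.5) is included at this height. The result has 1 disconnected region.

1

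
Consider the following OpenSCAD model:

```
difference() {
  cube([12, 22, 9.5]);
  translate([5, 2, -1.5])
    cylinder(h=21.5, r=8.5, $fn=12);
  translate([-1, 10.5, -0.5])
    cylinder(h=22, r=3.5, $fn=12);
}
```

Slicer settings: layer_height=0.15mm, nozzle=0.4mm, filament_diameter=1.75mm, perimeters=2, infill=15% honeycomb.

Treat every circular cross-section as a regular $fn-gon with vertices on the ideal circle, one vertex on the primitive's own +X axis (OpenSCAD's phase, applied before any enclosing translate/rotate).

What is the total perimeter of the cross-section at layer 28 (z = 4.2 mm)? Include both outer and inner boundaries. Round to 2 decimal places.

51.88 mm

At z = 4.2 mm: the cube is present — its section is the full 12×22 rectangle (perimeter 68.00 mm); the r=8.5 cylinder at (5, 2) gives a regular 12-gon of circumradius 8.5 (constant along its height) (perimeter = 2·12·8.500·sin(180°/12) = 52.80 mm); the r=3.5 cylinder at (-1, 10.5) contributes a regular 12-gon of circumradius 3.5 (perimeter = 2·12·3.500·sin(180°/12) = 21.74 mm); Taking the first minus the rest: starting from the 12×22 cube, the r=8.5 cylinder at (5, 2) partially overlaps it — only the 113.11 mm² overlap (of its 216.75 mm²) is removed, clipping the outline; the r=3.5 cylinder at (-1, 10.5) partially overlaps it — only the 8.47 mm² overlap (of its 36.75 mm²) is removed, clipping the outline — boundary = 51.88 mm. Overall, the cross-section is a single solid region. Total boundary length (outer) = 51.88 mm.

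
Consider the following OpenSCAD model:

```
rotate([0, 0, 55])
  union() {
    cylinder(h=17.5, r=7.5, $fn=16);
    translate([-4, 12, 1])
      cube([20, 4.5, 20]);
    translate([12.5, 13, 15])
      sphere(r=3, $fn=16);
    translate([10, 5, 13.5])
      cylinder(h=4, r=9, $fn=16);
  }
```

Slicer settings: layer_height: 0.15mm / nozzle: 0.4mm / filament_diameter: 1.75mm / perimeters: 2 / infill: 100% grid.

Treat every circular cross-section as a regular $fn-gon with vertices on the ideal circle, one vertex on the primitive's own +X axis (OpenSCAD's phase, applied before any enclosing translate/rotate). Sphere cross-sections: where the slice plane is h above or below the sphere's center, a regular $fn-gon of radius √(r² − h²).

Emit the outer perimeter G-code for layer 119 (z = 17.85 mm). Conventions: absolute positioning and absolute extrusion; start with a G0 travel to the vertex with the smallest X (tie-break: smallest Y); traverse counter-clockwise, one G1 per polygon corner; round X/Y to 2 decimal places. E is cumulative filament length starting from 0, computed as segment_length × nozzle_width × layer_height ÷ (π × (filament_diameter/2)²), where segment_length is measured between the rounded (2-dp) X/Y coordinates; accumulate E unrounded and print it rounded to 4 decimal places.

At z = 17.85 mm: the cylinder is not intersected at this z (z outside [0, 17.5]); the cube at (-4, 12) is present — its section is the full 20×4.5 rectangle; the sphere at (12.5, 13): section is a regular 16-gon, circumradius = √(r²−h²) = √(3²−2.85²) = 0.937; the cylinder at (10, 5) is not intersected at this z (z outside [13.5, 17.5]); Taking the union: the r=3 sphere at (12.5, 13) lies entirely inside the 20×4.5 cube at (-4, 12), so the union is just the 20×4.5 cube at (-4, 12) — 1 connected region; (rotated 55° about Z; rotation is an isometry so areas/perimeters/island counts are preserved). The outline is a single polygon with 4 vertices. Extrusion per mm of travel: 0.4 × 0.15 / (π × 0.875²) = 0.024945. Accumulating E over each segment gives final E = 1.2223.

G0 X-15.81 Y6.19 Z17.85
G1 X-12.12 Y3.61 E0.1123
G1 X-0.65 Y19.99 E0.6111
G1 X-4.34 Y22.57 E0.7234
G1 X-15.81 Y6.19 E1.2223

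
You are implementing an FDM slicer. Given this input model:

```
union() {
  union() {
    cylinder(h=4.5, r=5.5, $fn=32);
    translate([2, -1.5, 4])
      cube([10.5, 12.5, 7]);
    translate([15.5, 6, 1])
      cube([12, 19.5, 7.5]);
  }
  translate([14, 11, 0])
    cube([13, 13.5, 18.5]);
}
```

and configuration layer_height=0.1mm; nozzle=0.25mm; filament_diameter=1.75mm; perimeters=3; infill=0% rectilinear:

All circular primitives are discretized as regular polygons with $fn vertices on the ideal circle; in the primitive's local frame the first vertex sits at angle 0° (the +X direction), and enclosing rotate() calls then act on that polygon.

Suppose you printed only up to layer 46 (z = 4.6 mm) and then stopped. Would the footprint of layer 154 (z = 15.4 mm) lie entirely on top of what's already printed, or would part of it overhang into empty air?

Compare the two slices. At z = 4.6: the cylinder is not intersected at this z (z outside [0, 4.5]); the 10.5×12.5 cube at (2, -1.5) contributes its full rectangle (area 131.25 mm²); the cube at (15.5, 6) is present — its section is the full 12×19.5 rectangle (area 234.00 mm²); Taking the union: the 2 present regions are separate (no shared area or edge), so areas and boundary lengths simply add and each stays a separate island — area = 365.25 mm²; the cube at (14, 11) is present — its section is the full 13×13.5 rectangle (area 175.50 mm²); Combining (union): the regions partially overlap — summed areas 540.75 mm² minus the doubly-counted overlap 155.25 mm² gives 385.50 mm² — area = 385.50 mm². At z = 15.4: the cylinder does not reach this height (z outside [0, 4.5]); the cube at (2, -1.5) is absent (z outside [4, 11]); the cube at (15.5, 6) does not reach this height (z outside [1, 8.5]); Combining (union): nothing is present at this height; the 13×13.5 cube at (14, 11) contributes its full rectangle (area 175.50 mm²); Taking the union: only the 13×13.5 cube at (14, 11) is present, so the union is just that shape — area = 175.50 mm². Checking containment: the cross-section at z = 15.4 is a subset of the cross-section at z = 4.6.

entirely on top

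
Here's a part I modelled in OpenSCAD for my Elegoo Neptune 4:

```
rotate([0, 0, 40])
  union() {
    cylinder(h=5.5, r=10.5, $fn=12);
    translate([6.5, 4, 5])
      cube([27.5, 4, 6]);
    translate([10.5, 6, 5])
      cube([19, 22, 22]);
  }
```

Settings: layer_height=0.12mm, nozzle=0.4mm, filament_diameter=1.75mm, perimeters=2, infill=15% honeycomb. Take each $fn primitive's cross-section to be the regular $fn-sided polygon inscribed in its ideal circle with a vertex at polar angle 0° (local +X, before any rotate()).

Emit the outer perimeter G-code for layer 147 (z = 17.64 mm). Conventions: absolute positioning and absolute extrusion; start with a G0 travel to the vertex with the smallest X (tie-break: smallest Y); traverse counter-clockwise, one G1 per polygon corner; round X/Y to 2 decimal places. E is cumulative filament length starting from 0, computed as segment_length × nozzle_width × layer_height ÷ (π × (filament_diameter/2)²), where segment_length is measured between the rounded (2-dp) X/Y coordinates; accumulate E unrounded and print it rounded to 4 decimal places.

At z = 17.64 mm: the cylinder is absent (z outside [0, 5.5]); the cube at (6.5, 4) does not reach this height (z outside [5, 11]); the 19×22 cube at (10.5, 6) contributes its full rectangle; Taking the union: only the 19×22 cube at (10.5, 6) is present, so the union is just that shape — 1 connected region; (rotated 40° about Z; rotation is an isometry so areas/perimeters/island counts are preserved). The outline is a single polygon with 4 vertices. Extrusion per mm of travel: 0.4 × 0.12 / (π × 0.875²) = 0.019956. Accumulating E over each segment gives final E = 1.6360.

G0 X-9.95 Y28.20 Z17.64
G1 X4.19 Y11.35 E0.4390
G1 X18.74 Y23.56 E0.8180
G1 X4.60 Y40.41 E1.2570
G1 X-9.95 Y28.20 E1.6360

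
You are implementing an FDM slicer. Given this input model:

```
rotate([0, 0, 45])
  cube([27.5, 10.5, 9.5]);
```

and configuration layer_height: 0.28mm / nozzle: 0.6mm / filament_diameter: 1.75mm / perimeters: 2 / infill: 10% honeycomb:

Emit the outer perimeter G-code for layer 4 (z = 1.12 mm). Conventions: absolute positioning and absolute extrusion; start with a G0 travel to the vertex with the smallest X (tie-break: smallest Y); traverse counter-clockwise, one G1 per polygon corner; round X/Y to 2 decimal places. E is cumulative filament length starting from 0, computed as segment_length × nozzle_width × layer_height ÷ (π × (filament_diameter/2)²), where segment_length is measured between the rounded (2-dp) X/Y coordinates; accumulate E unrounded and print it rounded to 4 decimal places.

G0 X-7.42 Y7.42 Z1.12
G1 X0.00 Y0.00 E0.7329
G1 X19.45 Y19.45 E2.6542
G1 X12.02 Y26.87 E3.3876
G1 X-7.42 Y7.42 E5.3083

At z = 1.12 mm: the cube is present — its section is the full 27.5×10.5 rectangle; (rotated 45° about Z; rotation is an isometry so areas/perimeters/island counts are preserved). The outline is a single polygon with 4 vertices. Extrusion per mm of travel: 0.6 × 0.28 / (π × 0.875²) = 0.069846. Accumulating E over each segment gives final E = 5.3083.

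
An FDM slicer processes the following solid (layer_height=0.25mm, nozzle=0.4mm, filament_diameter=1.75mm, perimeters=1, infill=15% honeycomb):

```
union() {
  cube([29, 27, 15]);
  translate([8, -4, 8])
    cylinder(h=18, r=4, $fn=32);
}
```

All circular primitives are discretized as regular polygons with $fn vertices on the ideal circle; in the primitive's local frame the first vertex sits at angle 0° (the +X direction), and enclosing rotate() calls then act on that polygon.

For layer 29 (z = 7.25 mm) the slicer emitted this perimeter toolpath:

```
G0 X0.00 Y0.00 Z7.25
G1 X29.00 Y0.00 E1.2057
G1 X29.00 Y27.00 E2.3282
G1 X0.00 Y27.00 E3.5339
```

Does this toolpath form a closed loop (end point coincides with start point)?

Start point (G0): (0.00, 0.00). End point (last G1): the path does not return to the start — open.

no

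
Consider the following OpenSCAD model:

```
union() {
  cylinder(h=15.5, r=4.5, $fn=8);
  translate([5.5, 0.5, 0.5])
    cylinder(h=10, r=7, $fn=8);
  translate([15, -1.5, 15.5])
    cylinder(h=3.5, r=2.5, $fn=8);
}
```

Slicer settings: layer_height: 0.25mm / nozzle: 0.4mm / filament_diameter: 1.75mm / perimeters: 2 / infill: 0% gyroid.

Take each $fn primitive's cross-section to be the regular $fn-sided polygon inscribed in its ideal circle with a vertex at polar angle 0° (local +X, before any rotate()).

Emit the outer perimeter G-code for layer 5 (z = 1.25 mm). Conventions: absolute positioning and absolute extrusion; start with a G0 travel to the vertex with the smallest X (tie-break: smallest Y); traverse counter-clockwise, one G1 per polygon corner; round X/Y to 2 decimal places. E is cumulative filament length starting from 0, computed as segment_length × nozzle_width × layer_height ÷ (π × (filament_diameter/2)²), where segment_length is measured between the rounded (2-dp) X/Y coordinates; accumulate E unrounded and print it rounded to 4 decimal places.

At z = 1.25 mm: the r=4.5 cylinder contributes a regular 8-gon of circumradius 4.5; the r=7 cylinder at (5.5, 0.5) contributes a regular 8-gon of circumradius 7; the cylinder at (15, -1.5) does not reach this height (z outside [15.5, 19]); Combining (union): the regions partially overlap (shared area 33.71 mm²), so overlapping operands fuse into one piece — 1 connected region. The outline is a single polygon with 14 vertices. Extrusion per mm of travel: 0.4 × 0.25 / (π × 0.875²) = 0.041575. Accumulating E over each segment gives final E = 1.9892.

G0 X-4.50 Y0.00 Z1.25
G1 X-3.18 Y-3.18 E0.1431
G1 X0.00 Y-4.50 E0.2863
G1 X0.49 Y-4.30 E0.3083
G1 X0.55 Y-4.45 E0.3150
G1 X5.50 Y-6.50 E0.5378
G1 X10.45 Y-4.45 E0.7605
G1 X12.50 Y0.50 E0.9833
G1 X10.45 Y5.45 E1.2060
G1 X5.50 Y7.50 E1.4288
G1 X0.55 Y5.45 E1.6515
G1 X0.13 Y4.44 E1.6970
G1 X0.00 Y4.50 E1.7029
G1 X-3.18 Y3.18 E1.8461
G1 X-4.50 Y0.00 E1.9892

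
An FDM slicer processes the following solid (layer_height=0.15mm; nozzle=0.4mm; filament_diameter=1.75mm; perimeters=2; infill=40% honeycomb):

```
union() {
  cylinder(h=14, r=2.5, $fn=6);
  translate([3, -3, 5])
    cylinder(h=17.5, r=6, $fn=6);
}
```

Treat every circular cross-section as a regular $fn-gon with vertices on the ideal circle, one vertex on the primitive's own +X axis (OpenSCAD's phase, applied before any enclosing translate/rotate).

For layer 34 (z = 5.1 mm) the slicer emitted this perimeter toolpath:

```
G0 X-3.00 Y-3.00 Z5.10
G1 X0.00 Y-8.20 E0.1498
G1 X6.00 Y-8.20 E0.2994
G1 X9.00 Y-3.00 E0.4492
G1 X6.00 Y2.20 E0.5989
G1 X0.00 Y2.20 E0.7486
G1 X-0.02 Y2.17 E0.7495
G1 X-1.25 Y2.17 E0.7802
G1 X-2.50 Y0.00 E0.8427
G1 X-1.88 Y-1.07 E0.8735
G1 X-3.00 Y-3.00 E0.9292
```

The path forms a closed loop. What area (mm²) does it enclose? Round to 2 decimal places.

96.92 mm²

Apply the shoelace formula to the sequence of (X, Y) vertices; enclosed area = 96.92 mm².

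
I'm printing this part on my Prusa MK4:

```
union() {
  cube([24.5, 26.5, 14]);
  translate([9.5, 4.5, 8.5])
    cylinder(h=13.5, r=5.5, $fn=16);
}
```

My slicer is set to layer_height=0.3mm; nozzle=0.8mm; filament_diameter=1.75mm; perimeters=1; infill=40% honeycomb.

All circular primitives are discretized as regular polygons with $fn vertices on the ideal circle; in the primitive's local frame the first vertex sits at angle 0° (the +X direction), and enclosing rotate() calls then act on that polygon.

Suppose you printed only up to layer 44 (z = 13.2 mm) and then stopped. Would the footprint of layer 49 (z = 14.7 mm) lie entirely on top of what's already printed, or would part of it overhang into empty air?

Compare the two slices. At z = 13.2: the 24.5×26.5 cube contributes its full rectangle (area 649.25 mm²); the cylinder at (9.5, 4.5): section is a regular 16-gon, circumradius r=5.5 (area = (16/2)·5.500²·sin(360°/16) = 92.61 mm²); Merging all regions: the regions partially overlap — summed areas 741.86 mm² minus the doubly-counted overlap 88.78 mm² gives 653.08 mm² — area = 653.08 mm². At z = 14.7: the cube is not intersected at this z (z outside [0, 14]); the r=5.5 cylinder at (9.5, 4.5) gives a regular 16-gon of circumradius 5.5 (constant along its height) (area = (16/2)·5.500²·sin(360°/16) = 92.61 mm²); Taking the union: only the r=5.5 cylinder at (9.5, 4.5) is present, so the union is just that shape — area = 92.61 mm². Checking containment: the cross-section at z = 14.7 is a subset of the cross-section at z = 13.2.

entirely on top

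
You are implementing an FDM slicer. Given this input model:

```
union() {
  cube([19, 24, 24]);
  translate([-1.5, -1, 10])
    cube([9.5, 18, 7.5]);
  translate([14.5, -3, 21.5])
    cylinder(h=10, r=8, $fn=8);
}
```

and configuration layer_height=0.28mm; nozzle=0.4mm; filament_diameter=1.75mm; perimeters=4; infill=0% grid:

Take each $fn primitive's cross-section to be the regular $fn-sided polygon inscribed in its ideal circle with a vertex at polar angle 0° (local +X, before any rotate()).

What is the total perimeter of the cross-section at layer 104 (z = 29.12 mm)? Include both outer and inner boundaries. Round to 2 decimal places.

At z = 29.12 mm: the cube is absent (z outside [0, 24]); the cube at (-1.5, -1) is not intersected at this z (z outside [10, 17.5]); the r=8 cylinder at (14.5, -3) contributes a regular 8-gon of circumradius 8 (perimeter = 2·8·8.000·sin(180°/8) = 48.98 mm); Merging all regions: only the r=8 cylinder at (14.5, -3) is present, so the union is just that shape — boundary = 48.98 mm. Overall, the cross-section is a single solid region. Total boundary length (outer) = 48.98 mm.

48.98 mm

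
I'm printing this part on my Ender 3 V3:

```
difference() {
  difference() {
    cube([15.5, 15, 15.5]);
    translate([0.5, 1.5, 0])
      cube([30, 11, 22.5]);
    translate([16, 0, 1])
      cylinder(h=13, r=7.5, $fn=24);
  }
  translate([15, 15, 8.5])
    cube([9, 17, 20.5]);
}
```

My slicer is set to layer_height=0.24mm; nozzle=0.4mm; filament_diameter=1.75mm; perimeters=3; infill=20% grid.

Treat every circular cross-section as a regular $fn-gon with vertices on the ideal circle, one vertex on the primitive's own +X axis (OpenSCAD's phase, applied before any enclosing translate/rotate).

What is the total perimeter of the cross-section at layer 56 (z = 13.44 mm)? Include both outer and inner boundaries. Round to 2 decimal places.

77.21 mm

At z = 13.44 mm: the cube is present — its section is the full 15.5×15 rectangle (perimeter 61.00 mm); the 30×11 cube at (0.5, 1.5) contributes its full rectangle (perimeter 82.00 mm); the cylinder at (16, 0): section is a regular 24-gon, circumradius r=7.5 (perimeter = 2·24·7.500·sin(180°/24) = 46.99 mm); After the difference (first − rest): starting from the 15.5×15 cube, the 30×11 cube at (0.5, 1.5) partially overlaps it — only the 165.00 mm² overlap (of its 330.00 mm²) is removed, clipping the outline; the r=7.5 cylinder at (16, 0) partially overlaps it — only the 10.35 mm² overlap (of its 174.70 mm²) is removed, clipping the outline — boundary = 77.21 mm; the 9×17 cube at (15, 15) contributes its full rectangle (perimeter 52.00 mm); Subtracting the remaining from the first: starting from that combined region, the 9×17 cube at (15, 15) misses the remaining region (no effect) — boundary = 77.21 mm. Overall, the cross-section is a single solid region. Total boundary length (outer) = 77.21 mm.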